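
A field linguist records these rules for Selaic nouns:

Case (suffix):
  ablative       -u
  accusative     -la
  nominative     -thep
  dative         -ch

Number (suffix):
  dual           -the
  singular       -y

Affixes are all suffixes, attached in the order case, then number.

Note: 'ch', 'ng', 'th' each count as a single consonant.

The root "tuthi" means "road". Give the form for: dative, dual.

Attach case dative -ch → tuthich.
Attach number dual -the → tuthichthe.

tuthichthe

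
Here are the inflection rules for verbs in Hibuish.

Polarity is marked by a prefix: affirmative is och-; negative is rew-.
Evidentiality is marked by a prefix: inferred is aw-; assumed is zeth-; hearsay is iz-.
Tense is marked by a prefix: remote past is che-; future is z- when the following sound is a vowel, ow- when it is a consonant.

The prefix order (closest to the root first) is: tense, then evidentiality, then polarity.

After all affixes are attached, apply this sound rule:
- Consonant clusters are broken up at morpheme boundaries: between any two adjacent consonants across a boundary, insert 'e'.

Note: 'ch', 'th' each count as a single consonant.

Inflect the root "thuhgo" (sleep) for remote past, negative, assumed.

rewezethechethuhgo

Attach tense remote past che- → chethuhgo.
Attach evidentiality assumed zeth- → zethchethuhgo.
Attach polarity negative rew- → rewzethchethuhgo.
Apply epenthesis: rewzethchethuhgo → rewezethechethuhgo.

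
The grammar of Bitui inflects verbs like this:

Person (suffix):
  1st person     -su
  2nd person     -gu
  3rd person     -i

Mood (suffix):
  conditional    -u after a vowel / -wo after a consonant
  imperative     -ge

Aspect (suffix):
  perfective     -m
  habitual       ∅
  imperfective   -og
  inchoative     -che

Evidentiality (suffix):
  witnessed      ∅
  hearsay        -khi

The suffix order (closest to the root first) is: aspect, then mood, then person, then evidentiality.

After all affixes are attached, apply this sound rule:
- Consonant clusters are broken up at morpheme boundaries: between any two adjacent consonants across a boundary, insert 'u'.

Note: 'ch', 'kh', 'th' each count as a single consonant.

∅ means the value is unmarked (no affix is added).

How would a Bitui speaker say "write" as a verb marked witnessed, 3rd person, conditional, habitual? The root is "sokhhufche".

aspect = habitual: zero marking, form stays sokhhufche.
Attach mood conditional -u (after vowel 'e') → sokhhufcheu.
Attach person 3rd person -i → sokhhufcheui.
evidentiality = witnessed: zero marking, form stays sokhhufcheui.
Epenthesis: no change.

sokhhufcheui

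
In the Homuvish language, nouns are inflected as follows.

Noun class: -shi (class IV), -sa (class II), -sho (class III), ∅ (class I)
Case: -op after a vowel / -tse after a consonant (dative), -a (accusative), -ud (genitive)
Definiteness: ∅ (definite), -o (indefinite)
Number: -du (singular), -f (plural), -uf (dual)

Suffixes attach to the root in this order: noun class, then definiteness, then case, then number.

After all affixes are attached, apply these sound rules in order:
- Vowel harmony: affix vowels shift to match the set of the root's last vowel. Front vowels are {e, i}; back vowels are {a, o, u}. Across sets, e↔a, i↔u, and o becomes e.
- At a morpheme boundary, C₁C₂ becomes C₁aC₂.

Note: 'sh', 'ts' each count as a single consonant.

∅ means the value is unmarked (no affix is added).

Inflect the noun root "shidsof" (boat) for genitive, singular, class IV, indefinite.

Attach noun class class IV -shi → shidsofshi.
Attach definiteness indefinite -o → shidsofshio.
Attach case genitive -ud → shidsofshioud.
Attach number singular -du → shidsofshiouddu.
Apply vowel harmony: shidsofshiouddu → shidsofshuouddu.
Apply epenthesis: shidsofshuouddu → shidsofashuoudadu.

shidsofashuoudadu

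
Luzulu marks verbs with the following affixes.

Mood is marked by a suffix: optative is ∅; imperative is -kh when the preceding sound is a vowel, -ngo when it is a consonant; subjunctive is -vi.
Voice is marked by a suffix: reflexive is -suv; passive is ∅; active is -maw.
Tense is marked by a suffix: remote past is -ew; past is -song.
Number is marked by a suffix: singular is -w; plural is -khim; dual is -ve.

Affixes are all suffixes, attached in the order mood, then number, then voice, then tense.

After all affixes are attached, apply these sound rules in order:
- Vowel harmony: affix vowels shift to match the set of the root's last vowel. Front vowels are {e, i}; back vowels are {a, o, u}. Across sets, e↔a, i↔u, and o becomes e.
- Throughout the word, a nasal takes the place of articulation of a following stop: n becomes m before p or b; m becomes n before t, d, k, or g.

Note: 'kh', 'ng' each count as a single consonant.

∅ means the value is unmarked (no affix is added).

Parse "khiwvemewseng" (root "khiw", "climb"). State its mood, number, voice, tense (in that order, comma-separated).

Segment: khiw-ve-maw-song.
mood: ∅ → optative.
number: -ve → dual.
voice: -maw → active.
tense: -song → past.

optative, dual, active, past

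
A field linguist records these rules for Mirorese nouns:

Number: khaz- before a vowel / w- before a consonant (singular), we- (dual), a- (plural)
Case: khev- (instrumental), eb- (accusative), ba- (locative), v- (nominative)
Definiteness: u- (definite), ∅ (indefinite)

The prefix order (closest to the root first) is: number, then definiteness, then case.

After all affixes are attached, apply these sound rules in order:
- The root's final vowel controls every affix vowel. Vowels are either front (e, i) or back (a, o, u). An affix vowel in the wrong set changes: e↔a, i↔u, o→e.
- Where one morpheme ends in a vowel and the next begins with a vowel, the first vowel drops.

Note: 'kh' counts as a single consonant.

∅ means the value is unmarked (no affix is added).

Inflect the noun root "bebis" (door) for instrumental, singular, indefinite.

Attach number singular w- (before consonant 'b') → wbebis.
definiteness = indefinite: zero marking, form stays wbebis.
Attach case instrumental khev- → khevwbebis.
Vowel harmony: no change.
Vowel deletion: no change.

khevwbebis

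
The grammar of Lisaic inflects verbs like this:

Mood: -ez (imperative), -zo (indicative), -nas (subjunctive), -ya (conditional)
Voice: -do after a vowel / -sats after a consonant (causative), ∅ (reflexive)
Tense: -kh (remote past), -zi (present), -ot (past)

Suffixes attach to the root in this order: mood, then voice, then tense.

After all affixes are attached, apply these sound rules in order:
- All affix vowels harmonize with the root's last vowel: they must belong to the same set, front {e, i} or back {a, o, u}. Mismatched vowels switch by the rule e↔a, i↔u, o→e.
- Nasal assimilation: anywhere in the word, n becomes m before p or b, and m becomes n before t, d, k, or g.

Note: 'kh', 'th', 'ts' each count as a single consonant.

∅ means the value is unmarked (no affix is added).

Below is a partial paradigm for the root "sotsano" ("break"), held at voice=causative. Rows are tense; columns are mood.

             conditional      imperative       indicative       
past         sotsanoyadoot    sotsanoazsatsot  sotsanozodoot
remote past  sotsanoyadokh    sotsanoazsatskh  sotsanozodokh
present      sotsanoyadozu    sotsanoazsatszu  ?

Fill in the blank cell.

Attach mood indicative -zo → sotsanozo.
Attach voice causative -do (after vowel 'o') → sotsanozodo.
Attach tense present -zi → sotsanozodozi.
Apply vowel harmony: sotsanozodozi → sotsanozodozu.
Nasal assimilation: no change.

sotsanozodozu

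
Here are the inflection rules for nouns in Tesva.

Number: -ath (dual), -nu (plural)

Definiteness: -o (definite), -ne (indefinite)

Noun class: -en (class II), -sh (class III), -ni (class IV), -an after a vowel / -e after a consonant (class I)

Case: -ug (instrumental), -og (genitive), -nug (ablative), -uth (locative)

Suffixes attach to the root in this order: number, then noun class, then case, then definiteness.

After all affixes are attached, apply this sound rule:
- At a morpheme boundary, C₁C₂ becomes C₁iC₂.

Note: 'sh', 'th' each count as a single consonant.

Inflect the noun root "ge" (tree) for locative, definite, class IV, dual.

geathiniutho

Attach number dual -ath → geath.
Attach noun class class IV -ni → geathni.
Attach case locative -uth → geathniuth.
Attach definiteness definite -o → geathniutho.
Apply epenthesis: geathniutho → geathiniutho.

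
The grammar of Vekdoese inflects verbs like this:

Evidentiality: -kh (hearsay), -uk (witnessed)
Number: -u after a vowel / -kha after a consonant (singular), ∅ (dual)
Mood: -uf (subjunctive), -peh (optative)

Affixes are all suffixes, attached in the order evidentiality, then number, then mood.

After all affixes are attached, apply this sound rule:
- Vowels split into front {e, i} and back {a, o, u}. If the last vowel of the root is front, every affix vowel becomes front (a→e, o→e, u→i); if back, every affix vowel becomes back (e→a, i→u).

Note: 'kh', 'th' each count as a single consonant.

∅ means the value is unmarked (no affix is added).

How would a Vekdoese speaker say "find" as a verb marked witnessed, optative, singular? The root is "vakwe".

Attach evidentiality witnessed -uk → vakweuk.
Attach number singular -kha (after consonant 'k') → vakweukkha.
Attach mood optative -peh → vakweukkhapeh.
Apply vowel harmony: vakweukkhapeh → vakweikkhepeh.

vakweikkhepeh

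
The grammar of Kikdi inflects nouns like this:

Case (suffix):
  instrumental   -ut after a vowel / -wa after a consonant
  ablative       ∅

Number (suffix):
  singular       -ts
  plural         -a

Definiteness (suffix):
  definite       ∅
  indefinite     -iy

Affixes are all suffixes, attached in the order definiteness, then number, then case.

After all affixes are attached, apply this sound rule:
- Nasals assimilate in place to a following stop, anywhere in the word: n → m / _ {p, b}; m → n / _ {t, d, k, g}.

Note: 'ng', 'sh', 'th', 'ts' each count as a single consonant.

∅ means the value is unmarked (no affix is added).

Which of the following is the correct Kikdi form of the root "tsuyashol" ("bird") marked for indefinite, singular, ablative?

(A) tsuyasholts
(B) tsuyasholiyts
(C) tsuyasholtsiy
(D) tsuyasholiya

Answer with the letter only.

Attach definiteness indefinite -iy → tsuyasholiy.
Attach number singular -ts → tsuyasholiyts.
case = ablative: zero marking, form stays tsuyasholiyts.
Nasal assimilation: no change.
So the correct form is tsuyasholiyts, option (B).
(A) tsuyasholts is wrong: it uses definite instead of indefinite for definiteness.
(C) tsuyasholtsiy is wrong: it has the affixes in the wrong order.
(D) tsuyasholiya is wrong: it uses plural instead of singular for number.

B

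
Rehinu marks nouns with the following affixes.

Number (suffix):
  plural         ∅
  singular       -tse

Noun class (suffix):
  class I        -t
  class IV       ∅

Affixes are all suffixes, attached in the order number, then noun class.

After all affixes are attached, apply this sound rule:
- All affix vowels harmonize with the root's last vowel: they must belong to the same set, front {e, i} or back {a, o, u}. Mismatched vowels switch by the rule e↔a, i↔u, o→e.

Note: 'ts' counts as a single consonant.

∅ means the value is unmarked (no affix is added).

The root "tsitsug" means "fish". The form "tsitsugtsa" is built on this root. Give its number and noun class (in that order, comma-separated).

Segment: tsitsug-tse.
number: -tse → singular.
noun class: ∅ → class IV.

singular, class IV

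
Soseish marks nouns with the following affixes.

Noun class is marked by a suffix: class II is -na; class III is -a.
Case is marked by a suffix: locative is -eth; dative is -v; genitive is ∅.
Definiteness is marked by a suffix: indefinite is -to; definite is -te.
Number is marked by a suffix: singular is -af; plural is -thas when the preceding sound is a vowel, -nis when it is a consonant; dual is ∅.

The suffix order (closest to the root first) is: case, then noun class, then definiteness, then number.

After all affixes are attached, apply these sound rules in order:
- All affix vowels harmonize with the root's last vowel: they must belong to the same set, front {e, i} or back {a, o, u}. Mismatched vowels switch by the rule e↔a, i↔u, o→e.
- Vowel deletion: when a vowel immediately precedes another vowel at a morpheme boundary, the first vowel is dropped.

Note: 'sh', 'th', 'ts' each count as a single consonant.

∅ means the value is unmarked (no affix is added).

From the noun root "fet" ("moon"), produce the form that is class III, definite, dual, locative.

fetethete

Attach case locative -eth → feteth.
Attach noun class class III -a → fetetha.
Attach definiteness definite -te → fetethate.
number = dual: zero marking, form stays fetethate.
Apply vowel harmony: fetethate → fetethete.
Vowel deletion: no change.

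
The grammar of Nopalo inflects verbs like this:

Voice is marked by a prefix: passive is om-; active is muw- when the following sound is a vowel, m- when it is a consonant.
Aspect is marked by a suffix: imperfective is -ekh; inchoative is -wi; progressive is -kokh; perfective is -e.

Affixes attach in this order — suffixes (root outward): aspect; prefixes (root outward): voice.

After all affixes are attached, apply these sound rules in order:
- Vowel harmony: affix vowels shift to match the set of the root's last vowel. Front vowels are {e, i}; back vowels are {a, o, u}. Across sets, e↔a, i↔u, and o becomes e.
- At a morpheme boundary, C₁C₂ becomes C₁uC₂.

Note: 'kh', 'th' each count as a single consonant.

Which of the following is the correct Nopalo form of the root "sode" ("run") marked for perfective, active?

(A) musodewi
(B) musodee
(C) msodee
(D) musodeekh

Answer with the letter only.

Attach voice active m- (before consonant 's') → msode.
Attach aspect perfective -e → msodee.
Vowel harmony: no change.
Apply epenthesis: msodee → musodee.
So the correct form is musodee, option (B).
(A) musodewi is wrong: it uses inchoative instead of perfective for aspect.
(D) musodeekh is wrong: it uses imperfective instead of perfective for aspect.
(C) msodee is wrong: it fails to apply the sound rule(s).

B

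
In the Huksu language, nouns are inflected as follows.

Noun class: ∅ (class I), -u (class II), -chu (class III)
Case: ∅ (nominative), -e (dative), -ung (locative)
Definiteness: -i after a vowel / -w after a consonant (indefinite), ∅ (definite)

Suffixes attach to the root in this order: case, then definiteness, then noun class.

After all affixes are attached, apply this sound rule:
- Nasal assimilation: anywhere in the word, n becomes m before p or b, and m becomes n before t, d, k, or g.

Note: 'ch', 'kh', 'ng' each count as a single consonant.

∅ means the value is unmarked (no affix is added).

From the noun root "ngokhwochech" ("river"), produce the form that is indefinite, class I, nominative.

ngokhwochechw

case = nominative: zero marking, form stays ngokhwochech.
Attach definiteness indefinite -w (after consonant 'ch') → ngokhwochechw.
noun class = class I: zero marking, form stays ngokhwochechw.
Nasal assimilation: no change.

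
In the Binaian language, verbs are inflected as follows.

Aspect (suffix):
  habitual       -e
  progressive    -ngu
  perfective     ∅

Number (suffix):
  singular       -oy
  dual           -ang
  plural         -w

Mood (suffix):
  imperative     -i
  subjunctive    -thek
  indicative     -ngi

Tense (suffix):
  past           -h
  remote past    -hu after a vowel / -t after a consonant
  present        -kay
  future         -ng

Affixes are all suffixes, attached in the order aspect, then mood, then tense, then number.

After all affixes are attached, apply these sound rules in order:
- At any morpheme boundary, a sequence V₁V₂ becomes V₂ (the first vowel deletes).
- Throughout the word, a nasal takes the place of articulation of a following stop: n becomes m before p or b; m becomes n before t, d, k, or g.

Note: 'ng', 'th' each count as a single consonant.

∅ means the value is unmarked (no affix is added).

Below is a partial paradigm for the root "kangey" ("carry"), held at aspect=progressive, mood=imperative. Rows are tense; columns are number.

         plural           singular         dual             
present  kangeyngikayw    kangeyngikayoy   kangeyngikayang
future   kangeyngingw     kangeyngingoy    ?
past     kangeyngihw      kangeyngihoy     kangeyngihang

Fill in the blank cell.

kangeyngingang

Attach aspect progressive -ngu → kangeyngu.
Attach mood imperative -i → kangeyngui.
Attach tense future -ng → kangeynguing.
Attach number dual -ang → kangeynguingang.
Apply vowel deletion: kangeynguingang → kangeyngingang.
Nasal assimilation: no change.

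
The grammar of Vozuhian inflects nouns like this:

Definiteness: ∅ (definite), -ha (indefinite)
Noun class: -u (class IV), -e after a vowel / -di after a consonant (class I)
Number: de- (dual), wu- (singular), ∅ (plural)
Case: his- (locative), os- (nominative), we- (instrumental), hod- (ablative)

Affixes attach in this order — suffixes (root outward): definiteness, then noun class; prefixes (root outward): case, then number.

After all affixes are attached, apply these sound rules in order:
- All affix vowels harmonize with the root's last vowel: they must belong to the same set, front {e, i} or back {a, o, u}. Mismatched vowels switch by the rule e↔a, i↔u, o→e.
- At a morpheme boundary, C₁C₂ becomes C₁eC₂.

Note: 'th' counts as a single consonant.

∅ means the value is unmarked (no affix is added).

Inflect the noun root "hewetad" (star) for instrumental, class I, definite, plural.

Attach case instrumental we- → wehewetad.
number = plural: zero marking, form stays wehewetad.
definiteness = definite: zero marking, form stays wehewetad.
Attach noun class class I -di (after consonant 'd') → wehewetaddi.
Apply vowel harmony: wehewetaddi → wahewetaddu.
Apply epenthesis: wahewetaddu → wahewetadedu.

wahewetadedu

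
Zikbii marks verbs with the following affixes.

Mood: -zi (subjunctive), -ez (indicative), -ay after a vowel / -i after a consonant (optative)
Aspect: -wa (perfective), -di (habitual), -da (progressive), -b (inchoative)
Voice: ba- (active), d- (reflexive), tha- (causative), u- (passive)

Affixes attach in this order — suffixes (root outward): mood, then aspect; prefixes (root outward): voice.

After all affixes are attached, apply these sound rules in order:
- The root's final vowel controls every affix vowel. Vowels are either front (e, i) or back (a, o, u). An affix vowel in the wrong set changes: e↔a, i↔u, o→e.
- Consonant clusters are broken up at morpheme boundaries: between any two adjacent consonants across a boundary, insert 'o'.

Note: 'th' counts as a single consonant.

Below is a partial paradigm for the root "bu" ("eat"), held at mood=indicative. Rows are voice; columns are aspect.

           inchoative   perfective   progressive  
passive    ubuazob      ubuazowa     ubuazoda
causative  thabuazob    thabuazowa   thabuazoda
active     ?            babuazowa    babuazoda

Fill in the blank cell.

babuazob

Attach mood indicative -ez → buez.
Attach aspect inchoative -b → buezb.
Attach voice active ba- → babuezb.
Apply vowel harmony: babuezb → babuazb.
Apply epenthesis: babuazb → babuazob.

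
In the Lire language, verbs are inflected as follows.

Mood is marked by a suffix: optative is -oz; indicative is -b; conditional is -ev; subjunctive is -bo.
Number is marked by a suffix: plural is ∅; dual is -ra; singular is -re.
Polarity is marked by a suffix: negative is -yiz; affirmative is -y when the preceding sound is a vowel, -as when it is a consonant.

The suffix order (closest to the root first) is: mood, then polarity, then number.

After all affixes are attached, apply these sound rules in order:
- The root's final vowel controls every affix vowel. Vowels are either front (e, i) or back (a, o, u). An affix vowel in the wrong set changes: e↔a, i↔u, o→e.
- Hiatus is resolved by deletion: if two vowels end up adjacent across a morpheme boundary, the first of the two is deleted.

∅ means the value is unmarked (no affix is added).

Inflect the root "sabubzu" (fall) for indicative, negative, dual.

Attach mood indicative -b → sabubzub.
Attach polarity negative -yiz → sabubzubyiz.
Attach number dual -ra → sabubzubyizra.
Apply vowel harmony: sabubzubyizra → sabubzubyuzra.
Vowel deletion: no change.

sabubzubyuzra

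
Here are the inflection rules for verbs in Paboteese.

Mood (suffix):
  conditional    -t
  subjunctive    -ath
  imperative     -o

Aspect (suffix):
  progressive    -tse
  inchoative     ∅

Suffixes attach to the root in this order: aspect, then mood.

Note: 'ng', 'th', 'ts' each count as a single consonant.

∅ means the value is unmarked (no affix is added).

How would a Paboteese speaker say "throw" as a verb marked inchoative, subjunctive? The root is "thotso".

aspect = inchoative: zero marking, form stays thotso.
Attach mood subjunctive -ath → thotsoath.

thotsoath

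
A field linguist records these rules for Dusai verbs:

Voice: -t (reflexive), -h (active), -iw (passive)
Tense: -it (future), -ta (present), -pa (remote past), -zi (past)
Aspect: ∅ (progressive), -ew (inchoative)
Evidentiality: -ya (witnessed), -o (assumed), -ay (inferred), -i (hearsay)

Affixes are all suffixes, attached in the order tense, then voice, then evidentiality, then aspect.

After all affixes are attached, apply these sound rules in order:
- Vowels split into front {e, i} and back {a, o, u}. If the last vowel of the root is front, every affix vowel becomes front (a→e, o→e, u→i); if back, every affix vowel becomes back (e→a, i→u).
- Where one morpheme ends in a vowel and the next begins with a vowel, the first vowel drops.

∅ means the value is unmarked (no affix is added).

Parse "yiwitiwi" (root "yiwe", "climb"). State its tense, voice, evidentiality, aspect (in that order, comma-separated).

Segment: yiwe-it-iw-i.
tense: -it → future.
voice: -iw → passive.
evidentiality: -i → hearsay.
aspect: ∅ → progressive.

future, passive, hearsay, progressive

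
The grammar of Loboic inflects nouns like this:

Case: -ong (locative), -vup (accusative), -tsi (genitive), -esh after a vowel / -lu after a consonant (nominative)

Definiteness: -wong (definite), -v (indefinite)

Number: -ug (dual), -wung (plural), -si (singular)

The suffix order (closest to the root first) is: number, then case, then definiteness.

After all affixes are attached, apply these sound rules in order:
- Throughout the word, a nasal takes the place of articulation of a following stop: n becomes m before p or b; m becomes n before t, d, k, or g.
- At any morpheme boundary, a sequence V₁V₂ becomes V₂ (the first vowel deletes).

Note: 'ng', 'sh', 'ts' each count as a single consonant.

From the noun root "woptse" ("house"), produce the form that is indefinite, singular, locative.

woptsesongv

Attach number singular -si → woptsesi.
Attach case locative -ong → woptsesiong.
Attach definiteness indefinite -v → woptsesiongv.
Nasal assimilation: no change.
Apply vowel deletion: woptsesiongv → woptsesongv.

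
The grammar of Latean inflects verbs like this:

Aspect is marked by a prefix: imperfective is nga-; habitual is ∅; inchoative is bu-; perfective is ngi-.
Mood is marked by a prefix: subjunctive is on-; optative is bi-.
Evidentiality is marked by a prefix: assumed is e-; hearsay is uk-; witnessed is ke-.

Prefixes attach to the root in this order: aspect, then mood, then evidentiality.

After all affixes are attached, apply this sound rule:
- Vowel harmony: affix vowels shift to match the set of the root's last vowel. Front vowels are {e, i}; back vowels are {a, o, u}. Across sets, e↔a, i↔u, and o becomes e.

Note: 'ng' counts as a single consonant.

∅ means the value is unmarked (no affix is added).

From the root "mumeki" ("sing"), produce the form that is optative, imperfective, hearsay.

ikbingemumeki

Attach aspect imperfective nga- → ngamumeki.
Attach mood optative bi- → bingamumeki.
Attach evidentiality hearsay uk- → ukbingamumeki.
Apply vowel harmony: ukbingamumeki → ikbingemumeki.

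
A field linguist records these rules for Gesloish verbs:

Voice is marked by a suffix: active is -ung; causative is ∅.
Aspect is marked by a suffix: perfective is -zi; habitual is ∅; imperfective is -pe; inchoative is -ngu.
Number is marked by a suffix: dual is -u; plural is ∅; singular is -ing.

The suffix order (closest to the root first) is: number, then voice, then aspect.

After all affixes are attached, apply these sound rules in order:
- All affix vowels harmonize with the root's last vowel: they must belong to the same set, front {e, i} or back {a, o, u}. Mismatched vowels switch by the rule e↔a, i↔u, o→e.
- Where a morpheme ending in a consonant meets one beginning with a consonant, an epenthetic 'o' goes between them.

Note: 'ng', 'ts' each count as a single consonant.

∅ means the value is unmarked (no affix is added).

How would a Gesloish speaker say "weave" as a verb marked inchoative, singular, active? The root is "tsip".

tsipingingongi

Attach number singular -ing → tsiping.
Attach voice active -ung → tsipingung.
Attach aspect inchoative -ngu → tsipingungngu.
Apply vowel harmony: tsipingungngu → tsipingingngi.
Apply epenthesis: tsipingingngi → tsipingingongi.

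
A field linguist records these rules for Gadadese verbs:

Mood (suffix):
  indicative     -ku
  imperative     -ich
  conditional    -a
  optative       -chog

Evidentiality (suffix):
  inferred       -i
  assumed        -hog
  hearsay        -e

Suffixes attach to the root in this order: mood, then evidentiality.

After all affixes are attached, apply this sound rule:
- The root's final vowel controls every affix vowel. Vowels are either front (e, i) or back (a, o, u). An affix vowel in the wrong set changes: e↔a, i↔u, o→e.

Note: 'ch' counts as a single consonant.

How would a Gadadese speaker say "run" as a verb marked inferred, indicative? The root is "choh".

Attach mood indicative -ku → chohku.
Attach evidentiality inferred -i → chohkui.
Apply vowel harmony: chohkui → chohkuu.

chohkuu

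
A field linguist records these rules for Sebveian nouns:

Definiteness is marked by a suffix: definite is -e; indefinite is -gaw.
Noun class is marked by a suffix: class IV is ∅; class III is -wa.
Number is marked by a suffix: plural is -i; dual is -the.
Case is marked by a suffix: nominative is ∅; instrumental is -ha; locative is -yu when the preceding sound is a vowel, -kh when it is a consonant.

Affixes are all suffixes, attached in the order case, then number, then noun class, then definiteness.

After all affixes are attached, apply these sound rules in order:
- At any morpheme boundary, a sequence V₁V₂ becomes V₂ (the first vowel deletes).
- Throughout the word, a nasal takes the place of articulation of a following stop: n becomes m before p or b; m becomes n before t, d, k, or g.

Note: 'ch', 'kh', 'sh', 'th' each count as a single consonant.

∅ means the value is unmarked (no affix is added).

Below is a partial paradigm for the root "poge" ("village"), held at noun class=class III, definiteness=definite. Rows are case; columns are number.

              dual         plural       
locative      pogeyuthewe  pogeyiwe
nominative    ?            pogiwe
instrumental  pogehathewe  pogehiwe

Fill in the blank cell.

case = nominative: zero marking, form stays poge.
Attach number dual -the → pogethe.
Attach noun class class III -wa → pogethewa.
Attach definiteness definite -e → pogethewae.
Apply vowel deletion: pogethewae → pogethewe.
Nasal assimilation: no change.

pogethewe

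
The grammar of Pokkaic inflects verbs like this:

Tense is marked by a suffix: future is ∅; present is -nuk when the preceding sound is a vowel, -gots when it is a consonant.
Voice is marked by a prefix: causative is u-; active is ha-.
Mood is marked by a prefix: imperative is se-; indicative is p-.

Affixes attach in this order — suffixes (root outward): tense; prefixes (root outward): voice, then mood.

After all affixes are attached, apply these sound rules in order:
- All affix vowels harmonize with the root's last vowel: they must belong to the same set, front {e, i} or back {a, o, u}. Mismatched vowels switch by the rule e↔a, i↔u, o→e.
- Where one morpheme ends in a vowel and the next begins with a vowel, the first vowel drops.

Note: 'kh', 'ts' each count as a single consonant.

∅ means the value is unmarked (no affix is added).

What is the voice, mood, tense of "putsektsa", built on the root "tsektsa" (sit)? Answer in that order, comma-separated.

causative, indicative, future

Segment: p-u-tsektsa.
voice: u- → causative.
mood: p- → indicative.
tense: ∅ → future.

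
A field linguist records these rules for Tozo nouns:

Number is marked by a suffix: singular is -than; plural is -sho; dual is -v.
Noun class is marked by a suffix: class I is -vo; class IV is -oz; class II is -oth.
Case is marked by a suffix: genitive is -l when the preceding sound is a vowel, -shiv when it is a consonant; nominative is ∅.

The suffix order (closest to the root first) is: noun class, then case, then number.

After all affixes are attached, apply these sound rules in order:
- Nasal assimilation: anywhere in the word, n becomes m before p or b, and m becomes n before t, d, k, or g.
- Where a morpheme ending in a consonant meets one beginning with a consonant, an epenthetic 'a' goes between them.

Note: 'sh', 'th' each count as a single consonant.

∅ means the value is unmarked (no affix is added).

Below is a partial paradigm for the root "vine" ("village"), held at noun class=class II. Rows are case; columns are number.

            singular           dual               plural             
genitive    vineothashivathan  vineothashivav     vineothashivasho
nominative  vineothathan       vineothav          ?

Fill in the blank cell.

Attach noun class class II -oth → vineoth.
case = nominative: zero marking, form stays vineoth.
Attach number plural -sho → vineothsho.
Nasal assimilation: no change.
Apply epenthesis: vineothsho → vineothasho.

vineothasho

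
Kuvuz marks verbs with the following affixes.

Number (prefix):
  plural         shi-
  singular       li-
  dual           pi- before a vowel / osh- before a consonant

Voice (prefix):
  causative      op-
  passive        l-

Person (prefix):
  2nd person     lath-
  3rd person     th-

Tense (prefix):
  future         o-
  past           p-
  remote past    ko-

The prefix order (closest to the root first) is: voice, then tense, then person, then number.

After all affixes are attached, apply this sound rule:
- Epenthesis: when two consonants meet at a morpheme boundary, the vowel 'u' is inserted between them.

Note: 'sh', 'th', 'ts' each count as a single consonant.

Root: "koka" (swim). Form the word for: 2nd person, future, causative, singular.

Attach voice causative op- → opkoka.
Attach tense future o- → oopkoka.
Attach person 2nd person lath- → lathoopkoka.
Attach number singular li- → lilathoopkoka.
Apply epenthesis: lilathoopkoka → lilathoopukoka.

lilathoopukoka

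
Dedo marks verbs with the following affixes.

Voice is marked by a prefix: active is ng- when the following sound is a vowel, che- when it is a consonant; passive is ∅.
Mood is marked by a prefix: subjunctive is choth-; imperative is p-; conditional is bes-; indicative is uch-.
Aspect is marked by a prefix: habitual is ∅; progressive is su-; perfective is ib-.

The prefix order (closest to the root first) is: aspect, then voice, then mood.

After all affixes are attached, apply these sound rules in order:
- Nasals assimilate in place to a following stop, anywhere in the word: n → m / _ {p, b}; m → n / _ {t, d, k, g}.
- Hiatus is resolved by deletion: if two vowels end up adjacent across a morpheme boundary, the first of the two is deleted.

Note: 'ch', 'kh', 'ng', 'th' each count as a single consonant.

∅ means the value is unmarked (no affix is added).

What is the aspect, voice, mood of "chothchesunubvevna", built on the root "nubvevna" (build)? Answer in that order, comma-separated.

progressive, active, subjunctive

Segment: choth-che-su-nubvevna.
aspect: su- → progressive.
voice: ng/che- → active.
mood: choth- → subjunctive.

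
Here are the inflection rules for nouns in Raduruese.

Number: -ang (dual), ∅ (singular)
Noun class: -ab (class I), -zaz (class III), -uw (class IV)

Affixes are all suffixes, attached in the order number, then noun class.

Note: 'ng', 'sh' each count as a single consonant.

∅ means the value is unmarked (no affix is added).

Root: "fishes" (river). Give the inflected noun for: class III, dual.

Attach number dual -ang → fishesang.
Attach noun class class III -zaz → fishesangzaz.

fishesangzaz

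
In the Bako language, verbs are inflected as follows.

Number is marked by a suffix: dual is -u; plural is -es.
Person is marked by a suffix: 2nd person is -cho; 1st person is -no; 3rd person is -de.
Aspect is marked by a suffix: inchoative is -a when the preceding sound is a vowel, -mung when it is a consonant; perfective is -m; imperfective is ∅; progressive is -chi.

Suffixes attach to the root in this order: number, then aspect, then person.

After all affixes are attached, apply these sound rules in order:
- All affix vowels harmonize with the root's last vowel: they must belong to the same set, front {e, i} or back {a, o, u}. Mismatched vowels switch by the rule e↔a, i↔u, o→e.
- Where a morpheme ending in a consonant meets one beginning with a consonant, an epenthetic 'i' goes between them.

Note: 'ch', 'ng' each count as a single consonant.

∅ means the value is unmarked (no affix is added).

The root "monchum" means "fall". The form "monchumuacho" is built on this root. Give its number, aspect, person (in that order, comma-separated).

Segment: monchum-u-a-cho.
number: -u → dual.
aspect: -a/mung → inchoative.
person: -cho → 2nd person.

dual, inchoative, 2nd person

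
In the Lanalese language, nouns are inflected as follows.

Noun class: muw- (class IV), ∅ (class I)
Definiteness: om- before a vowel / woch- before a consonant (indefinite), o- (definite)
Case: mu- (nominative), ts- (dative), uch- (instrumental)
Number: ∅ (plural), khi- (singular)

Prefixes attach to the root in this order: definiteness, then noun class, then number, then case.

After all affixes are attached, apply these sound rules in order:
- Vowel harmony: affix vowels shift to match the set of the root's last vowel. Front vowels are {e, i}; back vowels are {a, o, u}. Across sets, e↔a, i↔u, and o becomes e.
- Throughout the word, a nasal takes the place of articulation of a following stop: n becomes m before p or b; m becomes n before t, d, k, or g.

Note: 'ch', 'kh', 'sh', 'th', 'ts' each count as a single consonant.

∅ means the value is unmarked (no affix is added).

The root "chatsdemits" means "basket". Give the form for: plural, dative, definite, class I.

Attach definiteness definite o- → ochatsdemits.
noun class = class I: zero marking, form stays ochatsdemits.
number = plural: zero marking, form stays ochatsdemits.
Attach case dative ts- → tsochatsdemits.
Apply vowel harmony: tsochatsdemits → tsechatsdemits.
Nasal assimilation: no change.

tsechatsdemits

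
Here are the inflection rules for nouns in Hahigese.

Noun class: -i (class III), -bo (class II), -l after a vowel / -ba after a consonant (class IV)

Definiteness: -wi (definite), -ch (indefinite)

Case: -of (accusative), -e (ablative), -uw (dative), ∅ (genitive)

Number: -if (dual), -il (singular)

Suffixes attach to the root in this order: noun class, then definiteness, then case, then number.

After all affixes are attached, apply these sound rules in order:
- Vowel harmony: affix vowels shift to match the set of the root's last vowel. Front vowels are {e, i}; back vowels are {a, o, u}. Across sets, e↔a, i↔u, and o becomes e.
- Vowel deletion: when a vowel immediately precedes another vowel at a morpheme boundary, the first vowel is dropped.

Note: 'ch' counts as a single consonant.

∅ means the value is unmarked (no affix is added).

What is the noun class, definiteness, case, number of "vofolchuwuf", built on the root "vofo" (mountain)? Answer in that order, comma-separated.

Segment: vofo-l-ch-uw-if.
noun class: -l/ba → class IV.
definiteness: -ch → indefinite.
case: -uw → dative.
number: -if → dual.

class IV, indefinite, dative, dual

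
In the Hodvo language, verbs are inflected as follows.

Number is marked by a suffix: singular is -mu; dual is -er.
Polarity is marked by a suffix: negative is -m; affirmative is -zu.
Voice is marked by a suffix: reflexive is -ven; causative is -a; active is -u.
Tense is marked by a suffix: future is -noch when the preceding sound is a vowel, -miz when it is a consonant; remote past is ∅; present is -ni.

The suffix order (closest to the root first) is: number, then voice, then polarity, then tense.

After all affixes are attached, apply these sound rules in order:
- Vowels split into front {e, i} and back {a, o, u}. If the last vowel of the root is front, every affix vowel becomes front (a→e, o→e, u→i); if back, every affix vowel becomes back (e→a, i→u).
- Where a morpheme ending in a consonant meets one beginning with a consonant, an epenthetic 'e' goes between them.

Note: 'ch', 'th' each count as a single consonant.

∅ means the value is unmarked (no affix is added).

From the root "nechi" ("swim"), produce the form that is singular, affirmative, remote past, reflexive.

nechimivenezi

Attach number singular -mu → nechimu.
Attach voice reflexive -ven → nechimuven.
Attach polarity affirmative -zu → nechimuvenzu.
tense = remote past: zero marking, form stays nechimuvenzu.
Apply vowel harmony: nechimuvenzu → nechimivenzi.
Apply epenthesis: nechimivenzi → nechimivenezi.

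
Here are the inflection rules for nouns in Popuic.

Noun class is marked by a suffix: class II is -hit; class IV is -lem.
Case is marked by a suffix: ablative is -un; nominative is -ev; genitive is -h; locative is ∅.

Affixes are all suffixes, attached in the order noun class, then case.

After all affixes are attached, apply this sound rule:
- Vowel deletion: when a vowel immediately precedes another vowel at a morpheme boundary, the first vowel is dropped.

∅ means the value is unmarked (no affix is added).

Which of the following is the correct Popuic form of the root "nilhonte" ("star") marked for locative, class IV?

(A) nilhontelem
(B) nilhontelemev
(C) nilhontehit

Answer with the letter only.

A

Attach noun class class IV -lem → nilhontelem.
case = locative: zero marking, form stays nilhontelem.
Vowel deletion: no change.
So the correct form is nilhontelem, option (A).
(C) nilhontehit is wrong: it uses class II instead of class IV for noun class.
(B) nilhontelemev is wrong: it uses nominative instead of locative for case.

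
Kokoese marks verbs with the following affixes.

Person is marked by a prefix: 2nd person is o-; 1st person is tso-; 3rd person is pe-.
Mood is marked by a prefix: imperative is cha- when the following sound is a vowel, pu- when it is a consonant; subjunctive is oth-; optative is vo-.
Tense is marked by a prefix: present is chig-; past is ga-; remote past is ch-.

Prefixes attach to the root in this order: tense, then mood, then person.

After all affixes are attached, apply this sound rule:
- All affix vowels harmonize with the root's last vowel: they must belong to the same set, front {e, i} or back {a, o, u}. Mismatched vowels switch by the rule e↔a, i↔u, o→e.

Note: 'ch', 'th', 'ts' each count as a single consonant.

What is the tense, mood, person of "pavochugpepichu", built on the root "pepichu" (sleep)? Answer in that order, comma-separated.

Segment: pe-vo-chig-pepichu.
tense: chig- → present.
mood: vo- → optative.
person: pe- → 3rd person.

present, optative, 3rd person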